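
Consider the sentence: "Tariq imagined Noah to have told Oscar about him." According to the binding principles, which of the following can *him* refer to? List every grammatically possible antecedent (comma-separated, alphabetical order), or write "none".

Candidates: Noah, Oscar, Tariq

Tariq

*him* is a pronoun; Principle B requires it to be free in its binding domain — the clause headed by 'told'.
— Noah: subject of the clause headed by 'told'; c-commands the pronoun within its binding domain — blocked (Principle B).
— Oscar: object of the clause headed by 'told'; c-commands the pronoun within its binding domain — blocked (Principle B).
— Tariq: subject of the matrix clause; c-commands the pronoun but lies outside its binding domain — allowed.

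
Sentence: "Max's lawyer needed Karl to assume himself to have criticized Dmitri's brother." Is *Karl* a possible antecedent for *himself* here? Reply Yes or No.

*himself* is a reflexive; Principle A requires it to be bound within its binding domain — the clause headed by 'assume'.
— Karl: subject of the clause headed by 'assume'; c-commands the reflexive within its binding domain — allowed (Principle A).

Yes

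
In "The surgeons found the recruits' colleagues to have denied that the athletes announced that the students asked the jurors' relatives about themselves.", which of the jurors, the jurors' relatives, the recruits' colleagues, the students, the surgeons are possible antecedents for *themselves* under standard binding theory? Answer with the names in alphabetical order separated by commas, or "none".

*themselves* is a reflexive; Principle A requires it to be bound within its binding domain — the clause headed by 'asked'.
— the jurors: possessor inside the object DP of the clause headed by 'asked'; does not c-command the reflexive — cannot bind it (Principle A).
— the jurors' relatives: object of the clause headed by 'asked'; c-commands the reflexive within its binding domain — allowed (Principle A).
— the recruits' colleagues: subject of the clause headed by 'denied'; c-commands the reflexive but lies outside its binding domain — cannot bind it (Principle A).
— the students: subject of the clause headed by 'asked'; c-commands the reflexive within its binding domain — allowed (Principle A).
— the surgeons: subject of the matrix clause; c-commands the reflexive but lies outside its binding domain — cannot bind it (Principle A).

the jurors' relatives, the students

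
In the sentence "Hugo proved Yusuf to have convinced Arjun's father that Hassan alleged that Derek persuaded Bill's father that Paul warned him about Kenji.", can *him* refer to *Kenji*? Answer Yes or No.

*him* is a pronoun; Principle B requires it to be free in its binding domain — the clause headed by 'warned'.
— Kenji: second object of the clause headed by 'warned'; is c-commanded by the pronoun; coreference would bind this R-expression — blocked (Principle C).

No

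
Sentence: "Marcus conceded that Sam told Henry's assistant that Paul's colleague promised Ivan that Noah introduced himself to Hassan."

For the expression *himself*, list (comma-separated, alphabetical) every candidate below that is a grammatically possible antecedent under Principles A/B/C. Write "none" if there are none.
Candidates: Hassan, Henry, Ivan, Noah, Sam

*himself* is a reflexive; Principle A requires it to be bound within its binding domain — the clause headed by 'introduced'.
— Hassan: second object of the clause headed by 'introduced'; does not c-command the reflexive — cannot bind it (Principle A).
— Henry: possessor inside the object DP of the clause headed by 'told'; does not c-command the reflexive — cannot bind it (Principle A).
— Ivan: object of the clause headed by 'promised'; c-commands the reflexive but lies outside its binding domain — cannot bind it (Principle A).
— Noah: subject of the clause headed by 'introduced'; c-commands the reflexive within its binding domain — allowed (Principle A).
— Sam: subject of the clause headed by 'told'; c-commands the reflexive but lies outside its binding domain — cannot bind it (Principle A).

Noah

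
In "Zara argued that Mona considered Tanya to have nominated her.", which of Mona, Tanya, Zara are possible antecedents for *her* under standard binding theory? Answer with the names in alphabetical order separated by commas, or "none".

Mona, Zara

*her* is a pronoun; Principle B requires it to be free in its binding domain — the clause headed by 'nominated'.
— Mona: subject of the clause headed by 'considered'; c-commands the pronoun but lies outside its binding domain — allowed.
— Tanya: subject of the clause headed by 'nominated'; c-commands the pronoun within its binding domain — blocked (Principle B).
— Zara: subject of the matrix clause; c-commands the pronoun but lies outside its binding domain — allowed.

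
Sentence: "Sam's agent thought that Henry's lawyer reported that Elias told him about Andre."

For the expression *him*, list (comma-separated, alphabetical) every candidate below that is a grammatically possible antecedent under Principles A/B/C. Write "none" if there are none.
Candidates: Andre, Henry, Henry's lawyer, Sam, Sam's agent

*him* is a pronoun; Principle B requires it to be free in its binding domain — the clause headed by 'told'.
— Andre: second object of the clause headed by 'told'; is c-commanded by the pronoun; coreference would bind this R-expression — blocked (Principle C).
— Henry: possessor inside the subject DP of the clause headed by 'reported'; does not c-command the pronoun — Principle B does not apply; allowed.
— Henry's lawyer: subject of the clause headed by 'reported'; c-commands the pronoun but lies outside its binding domain — allowed.
— Sam: possessor inside the subject DP of the matrix clause; does not c-command the pronoun — Principle B does not apply; allowed.
— Sam's agent: subject of the matrix clause; c-commands the pronoun but lies outside its binding domain — allowed.

Henry, Henry's lawyer, Sam, Sam's agent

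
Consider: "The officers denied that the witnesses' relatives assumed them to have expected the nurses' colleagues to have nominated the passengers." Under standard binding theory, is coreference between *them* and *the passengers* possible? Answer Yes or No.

*the passengers* is an R-expression; Principle C requires it to be free (not bound by any c-commanding expression).
— them: subject of the clause headed by 'expected'; the pronoun c-commands the R-expression — coreference blocked (Principle C).

No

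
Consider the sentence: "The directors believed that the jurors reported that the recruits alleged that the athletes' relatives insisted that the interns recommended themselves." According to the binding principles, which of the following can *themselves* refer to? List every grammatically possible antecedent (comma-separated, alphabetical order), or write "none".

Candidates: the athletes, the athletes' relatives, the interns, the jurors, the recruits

*themselves* is a reflexive; Principle A requires it to be bound within its binding domain — the clause headed by 'recommended'.
— the athletes: possessor inside the subject DP of the clause headed by 'insisted'; does not c-command the reflexive — cannot bind it (Principle A).
— the athletes' relatives: subject of the clause headed by 'insisted'; c-commands the reflexive but lies outside its binding domain — cannot bind it (Principle A).
— the interns: subject of the clause headed by 'recommended'; c-commands the reflexive within its binding domain — allowed (Principle A).
— the jurors: subject of the clause headed by 'reported'; c-commands the reflexive but lies outside its binding domain — cannot bind it (Principle A).
— the recruits: subject of the clause headed by 'alleged'; c-commands the reflexive but lies outside its binding domain — cannot bind it (Principle A).

the interns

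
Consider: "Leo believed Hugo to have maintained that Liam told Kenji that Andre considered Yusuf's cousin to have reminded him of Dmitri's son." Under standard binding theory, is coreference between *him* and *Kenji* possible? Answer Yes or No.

*Kenji* is an R-expression; Principle C requires it to be free (not bound by any c-commanding expression).
— him: object of the clause headed by 'reminded'; the pronoun does not c-command the R-expression — coreference allowed.

Yes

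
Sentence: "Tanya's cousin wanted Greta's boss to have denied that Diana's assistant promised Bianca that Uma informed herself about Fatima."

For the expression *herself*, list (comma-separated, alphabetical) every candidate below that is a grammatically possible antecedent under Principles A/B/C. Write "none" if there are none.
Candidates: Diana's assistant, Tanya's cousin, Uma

*herself* is a reflexive; Principle A requires it to be bound within its binding domain — the clause headed by 'informed'.
— Diana's assistant: subject of the clause headed by 'promised'; c-commands the reflexive but lies outside its binding domain — cannot bind it (Principle A).
— Tanya's cousin: subject of the matrix clause; c-commands the reflexive but lies outside its binding domain — cannot bind it (Principle A).
— Uma: subject of the clause headed by 'informed'; c-commands the reflexive within its binding domain — allowed (Principle A).

Uma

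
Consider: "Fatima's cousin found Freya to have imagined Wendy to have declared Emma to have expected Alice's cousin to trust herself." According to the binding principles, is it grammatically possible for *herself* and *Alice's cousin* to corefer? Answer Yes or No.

Yes

*herself* is a reflexive; Principle A requires it to be bound within its binding domain — the clause headed by 'trust'.
— Alice's cousin: subject of the clause headed by 'trust'; c-commands the reflexive within its binding domain — allowed (Principle A).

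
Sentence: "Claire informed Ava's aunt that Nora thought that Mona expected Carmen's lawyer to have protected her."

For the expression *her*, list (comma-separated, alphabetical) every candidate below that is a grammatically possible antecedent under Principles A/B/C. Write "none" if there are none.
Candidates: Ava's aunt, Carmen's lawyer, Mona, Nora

*her* is a pronoun; Principle B requires it to be free in its binding domain — the clause headed by 'protected'.
— Ava's aunt: object of the matrix clause; c-commands the pronoun but lies outside its binding domain — allowed.
— Carmen's lawyer: subject of the clause headed by 'protected'; c-commands the pronoun within its binding domain — blocked (Principle B).
— Mona: subject of the clause headed by 'expected'; c-commands the pronoun but lies outside its binding domain — allowed.
— Nora: subject of the clause headed by 'thought'; c-commands the pronoun but lies outside its binding domain — allowed.

Ava's aunt, Mona, Nora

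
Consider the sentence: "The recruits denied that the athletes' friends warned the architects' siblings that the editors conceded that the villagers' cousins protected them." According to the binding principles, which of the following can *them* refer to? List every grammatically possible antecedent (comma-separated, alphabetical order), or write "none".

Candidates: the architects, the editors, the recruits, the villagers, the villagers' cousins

*them* is a pronoun; Principle B requires it to be free in its binding domain — the clause headed by 'protected'.
— the architects: possessor inside the object DP of the clause headed by 'warned'; does not c-command the pronoun — Principle B does not apply; allowed.
— the editors: subject of the clause headed by 'conceded'; c-commands the pronoun but lies outside its binding domain — allowed.
— the recruits: subject of the matrix clause; c-commands the pronoun but lies outside its binding domain — allowed.
— the villagers: possessor inside the subject DP of the clause headed by 'protected'; does not c-command the pronoun — Principle B does not apply; allowed.
— the villagers' cousins: subject of the clause headed by 'protected'; c-commands the pronoun within its binding domain — blocked (Principle B).

the architects, the editors, the recruits, the villagers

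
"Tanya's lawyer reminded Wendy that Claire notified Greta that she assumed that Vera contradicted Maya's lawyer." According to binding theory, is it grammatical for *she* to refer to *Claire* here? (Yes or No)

Yes

*Claire* is an R-expression; Principle C requires it to be free (not bound by any c-commanding expression).
— she: subject of the clause headed by 'assumed'; the pronoun does not c-command the R-expression — coreference allowed.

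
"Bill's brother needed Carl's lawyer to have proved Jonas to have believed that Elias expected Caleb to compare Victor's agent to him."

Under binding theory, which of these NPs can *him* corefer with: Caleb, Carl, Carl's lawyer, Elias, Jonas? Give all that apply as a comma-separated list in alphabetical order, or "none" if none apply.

*him* is a pronoun; Principle B requires it to be free in its binding domain — the clause headed by 'compare'.
— Caleb: subject of the clause headed by 'compare'; c-commands the pronoun within its binding domain — blocked (Principle B).
— Carl: possessor inside the subject DP of the clause headed by 'proved'; does not c-command the pronoun — Principle B does not apply; allowed.
— Carl's lawyer: subject of the clause headed by 'proved'; c-commands the pronoun but lies outside its binding domain — allowed.
— Elias: subject of the clause headed by 'expected'; c-commands the pronoun but lies outside its binding domain — allowed.
— Jonas: subject of the clause headed by 'believed'; c-commands the pronoun but lies outside its binding domain — allowed.

Carl, Carl's lawyer, Elias, Jonas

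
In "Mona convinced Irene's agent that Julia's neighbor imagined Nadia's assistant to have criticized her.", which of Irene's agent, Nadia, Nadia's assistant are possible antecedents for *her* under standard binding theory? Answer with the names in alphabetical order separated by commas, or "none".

*her* is a pronoun; Principle B requires it to be free in its binding domain — the clause headed by 'criticized'.
— Irene's agent: object of the matrix clause; c-commands the pronoun but lies outside its binding domain — allowed.
— Nadia: possessor inside the subject DP of the clause headed by 'criticized'; does not c-command the pronoun — Principle B does not apply; allowed.
— Nadia's assistant: subject of the clause headed by 'criticized'; c-commands the pronoun within its binding domain — blocked (Principle B).

Irene's agent, Nadia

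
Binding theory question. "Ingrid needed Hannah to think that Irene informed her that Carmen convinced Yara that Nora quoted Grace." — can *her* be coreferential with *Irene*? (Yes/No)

No

*her* is a pronoun; Principle B requires it to be free in its binding domain — the clause headed by 'informed'.
— Irene: subject of the clause headed by 'informed'; c-commands the pronoun within its binding domain — blocked (Principle B).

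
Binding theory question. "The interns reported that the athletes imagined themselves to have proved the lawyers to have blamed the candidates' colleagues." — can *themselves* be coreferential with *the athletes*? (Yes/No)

Yes

*themselves* is a reflexive; Principle A requires it to be bound within its binding domain — the clause headed by 'imagined'.
— the athletes: subject of the clause headed by 'imagined'; c-commands the reflexive within its binding domain — allowed (Principle A).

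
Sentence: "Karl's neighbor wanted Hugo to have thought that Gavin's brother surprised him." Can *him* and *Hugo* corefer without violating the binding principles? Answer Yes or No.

*Hugo* is an R-expression; Principle C requires it to be free (not bound by any c-commanding expression).
— him: object of the clause headed by 'surprised'; the pronoun does not c-command the R-expression — coreference allowed.

Yes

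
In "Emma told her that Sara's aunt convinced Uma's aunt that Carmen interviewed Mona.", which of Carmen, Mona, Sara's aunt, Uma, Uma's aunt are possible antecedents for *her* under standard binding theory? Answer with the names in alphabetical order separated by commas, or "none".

*her* is a pronoun; Principle B requires it to be free in its binding domain — the matrix clause.
— Carmen: subject of the clause headed by 'interviewed'; is c-commanded by the pronoun; coreference would bind this R-expression — blocked (Principle C).
— Mona: object of the clause headed by 'interviewed'; is c-commanded by the pronoun; coreference would bind this R-expression — blocked (Principle C).
— Sara's aunt: subject of the clause headed by 'convinced'; is c-commanded by the pronoun; coreference would bind this R-expression — blocked (Principle C).
— Uma: possessor inside the object DP of the clause headed by 'convinced'; is c-commanded by the pronoun; coreference would bind this R-expression — blocked (Principle C).
— Uma's aunt: object of the clause headed by 'convinced'; is c-commanded by the pronoun; coreference would bind this R-expression — blocked (Principle C).

none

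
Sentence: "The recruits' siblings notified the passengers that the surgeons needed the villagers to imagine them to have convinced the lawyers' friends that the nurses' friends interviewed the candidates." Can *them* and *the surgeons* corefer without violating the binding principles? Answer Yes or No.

*the surgeons* is an R-expression; Principle C requires it to be free (not bound by any c-commanding expression).
— them: subject of the clause headed by 'convinced'; the pronoun does not c-command the R-expression — coreference allowed.

Yes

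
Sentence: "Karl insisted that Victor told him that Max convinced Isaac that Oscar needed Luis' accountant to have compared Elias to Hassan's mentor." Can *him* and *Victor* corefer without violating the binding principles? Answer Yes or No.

No

*Victor* is an R-expression; Principle C requires it to be free (not bound by any c-commanding expression).
— him: object of the clause headed by 'told'; the R-expression locally c-commands the pronoun — coreference blocked (Principle B on the pronoun).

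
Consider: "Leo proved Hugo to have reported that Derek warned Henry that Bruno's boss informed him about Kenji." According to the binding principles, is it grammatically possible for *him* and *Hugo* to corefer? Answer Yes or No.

*him* is a pronoun; Principle B requires it to be free in its binding domain — the clause headed by 'informed'.
— Hugo: subject of the clause headed by 'reported'; c-commands the pronoun but lies outside its binding domain — allowed.

Yes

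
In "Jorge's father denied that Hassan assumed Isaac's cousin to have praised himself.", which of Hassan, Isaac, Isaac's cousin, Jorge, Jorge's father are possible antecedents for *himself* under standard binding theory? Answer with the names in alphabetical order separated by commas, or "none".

Isaac's cousin

*himself* is a reflexive; Principle A requires it to be bound within its binding domain — the clause headed by 'praised'.
— Hassan: subject of the clause headed by 'assumed'; c-commands the reflexive but lies outside its binding domain — cannot bind it (Principle A).
— Isaac: possessor inside the subject DP of the clause headed by 'praised'; does not c-command the reflexive — cannot bind it (Principle A).
— Isaac's cousin: subject of the clause headed by 'praised'; c-commands the reflexive within its binding domain — allowed (Principle A).
— Jorge: possessor inside the subject DP of the matrix clause; does not c-command the reflexive — cannot bind it (Principle A).
— Jorge's father: subject of the matrix clause; c-commands the reflexive but lies outside its binding domain — cannot bind it (Principle A).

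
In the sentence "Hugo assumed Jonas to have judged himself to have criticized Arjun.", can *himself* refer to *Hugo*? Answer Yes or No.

No

*himself* is a reflexive; Principle A requires it to be bound within its binding domain — the clause headed by 'judged'.
— Hugo: subject of the matrix clause; c-commands the reflexive but lies outside its binding domain — cannot bind it (Principle A).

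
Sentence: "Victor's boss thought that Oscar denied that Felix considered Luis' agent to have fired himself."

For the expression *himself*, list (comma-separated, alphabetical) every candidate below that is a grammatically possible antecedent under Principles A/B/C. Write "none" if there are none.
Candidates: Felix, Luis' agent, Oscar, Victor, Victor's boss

Luis' agent

*himself* is a reflexive; Principle A requires it to be bound within its binding domain — the clause headed by 'fired'.
— Felix: subject of the clause headed by 'considered'; c-commands the reflexive but lies outside its binding domain — cannot bind it (Principle A).
— Luis' agent: subject of the clause headed by 'fired'; c-commands the reflexive within its binding domain — allowed (Principle A).
— Oscar: subject of the clause headed by 'denied'; c-commands the reflexive but lies outside its binding domain — cannot bind it (Principle A).
— Victor: possessor inside the subject DP of the matrix clause; does not c-command the reflexive — cannot bind it (Principle A).
— Victor's boss: subject of the matrix clause; c-commands the reflexive but lies outside its binding domain — cannot bind it (Principle A).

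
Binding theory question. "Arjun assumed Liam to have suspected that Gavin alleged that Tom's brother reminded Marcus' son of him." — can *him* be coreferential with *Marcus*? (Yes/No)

Yes

*him* is a pronoun; Principle B requires it to be free in its binding domain — the clause headed by 'reminded'.
— Marcus: possessor inside the object DP of the clause headed by 'reminded'; does not c-command the pronoun — Principle B does not apply; allowed.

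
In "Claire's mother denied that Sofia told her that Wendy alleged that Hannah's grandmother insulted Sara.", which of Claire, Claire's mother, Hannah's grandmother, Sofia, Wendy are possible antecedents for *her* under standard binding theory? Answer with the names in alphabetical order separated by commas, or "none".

*her* is a pronoun; Principle B requires it to be free in its binding domain — the clause headed by 'told'.
— Claire: possessor inside the subject DP of the matrix clause; does not c-command the pronoun — Principle B does not apply; allowed.
— Claire's mother: subject of the matrix clause; c-commands the pronoun but lies outside its binding domain — allowed.
— Hannah's grandmother: subject of the clause headed by 'insulted'; is c-commanded by the pronoun; coreference would bind this R-expression — blocked (Principle C).
— Sofia: subject of the clause headed by 'told'; c-commands the pronoun within its binding domain — blocked (Principle B).
— Wendy: subject of the clause headed by 'alleged'; is c-commanded by the pronoun; coreference would bind this R-expression — blocked (Principle C).

Claire, Claire's mother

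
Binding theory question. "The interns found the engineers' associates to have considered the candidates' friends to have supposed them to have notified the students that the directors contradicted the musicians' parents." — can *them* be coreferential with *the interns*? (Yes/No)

*them* is a pronoun; Principle B requires it to be free in its binding domain — the clause headed by 'supposed'.
— the interns: subject of the matrix clause; c-commands the pronoun but lies outside its binding domain — allowed.

Yes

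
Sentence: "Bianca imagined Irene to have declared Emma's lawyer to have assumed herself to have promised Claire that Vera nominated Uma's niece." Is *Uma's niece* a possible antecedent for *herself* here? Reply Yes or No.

No

*herself* is a reflexive; Principle A requires it to be bound within its binding domain — the clause headed by 'assumed'.
— Uma's niece: object of the clause headed by 'nominated'; does not c-command the reflexive — cannot bind it (Principle A).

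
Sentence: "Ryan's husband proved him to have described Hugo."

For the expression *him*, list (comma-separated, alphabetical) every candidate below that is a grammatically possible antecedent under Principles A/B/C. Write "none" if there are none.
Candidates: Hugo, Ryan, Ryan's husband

Ryan

*him* is a pronoun; Principle B requires it to be free in its binding domain — the matrix clause.
— Hugo: object of the clause headed by 'described'; is c-commanded by the pronoun; coreference would bind this R-expression — blocked (Principle C).
— Ryan: possessor inside the subject DP of the matrix clause; does not c-command the pronoun — Principle B does not apply; allowed.
— Ryan's husband: subject of the matrix clause; c-commands the pronoun within its binding domain — blocked (Principle B).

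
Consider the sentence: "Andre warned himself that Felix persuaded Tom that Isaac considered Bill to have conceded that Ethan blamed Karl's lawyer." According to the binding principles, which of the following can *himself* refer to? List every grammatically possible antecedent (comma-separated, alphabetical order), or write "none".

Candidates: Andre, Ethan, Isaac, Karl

*himself* is a reflexive; Principle A requires it to be bound within its binding domain — the matrix clause.
— Andre: subject of the matrix clause; c-commands the reflexive within its binding domain — allowed (Principle A).
— Ethan: subject of the clause headed by 'blamed'; does not c-command the reflexive — cannot bind it (Principle A).
— Isaac: subject of the clause headed by 'considered'; does not c-command the reflexive — cannot bind it (Principle A).
— Karl: possessor inside the object DP of the clause headed by 'blamed'; does not c-command the reflexive — cannot bind it (Principle A).

Andre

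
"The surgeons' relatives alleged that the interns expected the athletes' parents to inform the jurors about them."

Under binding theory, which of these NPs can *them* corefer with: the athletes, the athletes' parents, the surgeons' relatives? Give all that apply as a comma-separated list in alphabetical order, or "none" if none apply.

*them* is a pronoun; Principle B requires it to be free in its binding domain — the clause headed by 'inform'.
— the athletes: possessor inside the subject DP of the clause headed by 'inform'; does not c-command the pronoun — Principle B does not apply; allowed.
— the athletes' parents: subject of the clause headed by 'inform'; c-commands the pronoun within its binding domain — blocked (Principle B).
— the surgeons' relatives: subject of the matrix clause; c-commands the pronoun but lies outside its binding domain — allowed.

the athletes, the surgeons' relatives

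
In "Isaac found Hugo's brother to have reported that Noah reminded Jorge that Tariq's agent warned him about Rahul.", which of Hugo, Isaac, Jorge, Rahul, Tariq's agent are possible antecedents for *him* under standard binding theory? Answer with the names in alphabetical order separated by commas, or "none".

*him* is a pronoun; Principle B requires it to be free in its binding domain — the clause headed by 'warned'.
— Hugo: possessor inside the subject DP of the clause headed by 'reported'; does not c-command the pronoun — Principle B does not apply; allowed.
— Isaac: subject of the matrix clause; c-commands the pronoun but lies outside its binding domain — allowed.
— Jorge: object of the clause headed by 'reminded'; c-commands the pronoun but lies outside its binding domain — allowed.
— Rahul: second object of the clause headed by 'warned'; is c-commanded by the pronoun; coreference would bind this R-expression — blocked (Principle C).
— Tariq's agent: subject of the clause headed by 'warned'; c-commands the pronoun within its binding domain — blocked (Principle B).

Hugo, Isaac, Jorge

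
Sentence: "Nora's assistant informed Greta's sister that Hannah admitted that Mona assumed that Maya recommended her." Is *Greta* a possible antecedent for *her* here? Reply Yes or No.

Yes

*her* is a pronoun; Principle B requires it to be free in its binding domain — the clause headed by 'recommended'.
— Greta: possessor inside the object DP of the matrix clause; does not c-command the pronoun — Principle B does not apply; allowed.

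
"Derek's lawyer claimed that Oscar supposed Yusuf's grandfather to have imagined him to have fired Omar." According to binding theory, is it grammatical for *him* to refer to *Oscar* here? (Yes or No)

*Oscar* is an R-expression; Principle C requires it to be free (not bound by any c-commanding expression).
— him: subject of the clause headed by 'fired'; the pronoun does not c-command the R-expression — coreference allowed.

Yes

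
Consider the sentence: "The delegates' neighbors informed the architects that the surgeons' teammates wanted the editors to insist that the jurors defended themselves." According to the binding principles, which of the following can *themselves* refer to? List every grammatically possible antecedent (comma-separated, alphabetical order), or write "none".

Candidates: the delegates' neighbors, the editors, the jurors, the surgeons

the jurors

*themselves* is a reflexive; Principle A requires it to be bound within its binding domain — the clause headed by 'defended'.
— the delegates' neighbors: subject of the matrix clause; c-commands the reflexive but lies outside its binding domain — cannot bind it (Principle A).
— the editors: subject of the clause headed by 'insist'; c-commands the reflexive but lies outside its binding domain — cannot bind it (Principle A).
— the jurors: subject of the clause headed by 'defended'; c-commands the reflexive within its binding domain — allowed (Principle A).
— the surgeons: possessor inside the subject DP of the clause headed by 'wanted'; does not c-command the reflexive — cannot bind it (Principle A).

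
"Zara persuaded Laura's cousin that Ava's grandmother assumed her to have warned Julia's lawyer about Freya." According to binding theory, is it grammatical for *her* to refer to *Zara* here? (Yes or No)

*Zara* is an R-expression; Principle C requires it to be free (not bound by any c-commanding expression).
— her: subject of the clause headed by 'warned'; the pronoun does not c-command the R-expression — coreference allowed.

Yes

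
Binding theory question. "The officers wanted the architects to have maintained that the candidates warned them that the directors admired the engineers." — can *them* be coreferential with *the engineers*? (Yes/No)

No

*them* is a pronoun; Principle B requires it to be free in its binding domain — the clause headed by 'warned'.
— the engineers: object of the clause headed by 'admired'; is c-commanded by the pronoun; coreference would bind this R-expression — blocked (Principle C).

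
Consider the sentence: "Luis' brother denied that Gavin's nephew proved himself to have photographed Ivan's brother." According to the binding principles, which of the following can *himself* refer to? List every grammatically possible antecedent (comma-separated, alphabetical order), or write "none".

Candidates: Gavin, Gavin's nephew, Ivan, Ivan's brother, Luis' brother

*himself* is a reflexive; Principle A requires it to be bound within its binding domain — the clause headed by 'proved'.
— Gavin: possessor inside the subject DP of the clause headed by 'proved'; does not c-command the reflexive — cannot bind it (Principle A).
— Gavin's nephew: subject of the clause headed by 'proved'; c-commands the reflexive within its binding domain — allowed (Principle A).
— Ivan: possessor inside the object DP of the clause headed by 'photographed'; does not c-command the reflexive — cannot bind it (Principle A).
— Ivan's brother: object of the clause headed by 'photographed'; does not c-command the reflexive — cannot bind it (Principle A).
— Luis' brother: subject of the matrix clause; c-commands the reflexive but lies outside its binding domain — cannot bind it (Principle A).

Gavin's nephew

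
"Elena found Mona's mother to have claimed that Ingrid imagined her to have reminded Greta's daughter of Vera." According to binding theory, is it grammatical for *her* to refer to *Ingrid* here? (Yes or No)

*Ingrid* is an R-expression; Principle C requires it to be free (not bound by any c-commanding expression).
— her: subject of the clause headed by 'reminded'; the R-expression locally c-commands the pronoun — coreference blocked (Principle B on the pronoun).

No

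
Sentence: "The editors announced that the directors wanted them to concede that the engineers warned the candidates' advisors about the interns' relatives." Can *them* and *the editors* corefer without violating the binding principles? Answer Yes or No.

Yes

*the editors* is an R-expression; Principle C requires it to be free (not bound by any c-commanding expression).
— them: subject of the clause headed by 'concede'; the pronoun does not c-command the R-expression — coreference allowed.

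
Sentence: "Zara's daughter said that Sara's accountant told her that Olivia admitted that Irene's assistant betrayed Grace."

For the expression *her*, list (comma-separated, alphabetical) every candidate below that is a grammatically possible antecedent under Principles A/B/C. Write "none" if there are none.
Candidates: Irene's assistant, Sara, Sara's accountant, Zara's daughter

*her* is a pronoun; Principle B requires it to be free in its binding domain — the clause headed by 'told'.
— Irene's assistant: subject of the clause headed by 'betrayed'; is c-commanded by the pronoun; coreference would bind this R-expression — blocked (Principle C).
— Sara: possessor inside the subject DP of the clause headed by 'told'; does not c-command the pronoun — Principle B does not apply; allowed.
— Sara's accountant: subject of the clause headed by 'told'; c-commands the pronoun within its binding domain — blocked (Principle B).
— Zara's daughter: subject of the matrix clause; c-commands the pronoun but lies outside its binding domain — allowed.

Sara, Zara's daughter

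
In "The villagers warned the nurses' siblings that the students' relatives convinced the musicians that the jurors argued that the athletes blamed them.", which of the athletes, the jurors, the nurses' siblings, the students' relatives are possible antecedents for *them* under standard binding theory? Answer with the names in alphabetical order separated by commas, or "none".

the jurors, the nurses' siblings, the students' relatives

*them* is a pronoun; Principle B requires it to be free in its binding domain — the clause headed by 'blamed'.
— the athletes: subject of the clause headed by 'blamed'; c-commands the pronoun within its binding domain — blocked (Principle B).
— the jurors: subject of the clause headed by 'argued'; c-commands the pronoun but lies outside its binding domain — allowed.
— the nurses' siblings: object of the matrix clause; c-commands the pronoun but lies outside its binding domain — allowed.
— the students' relatives: subject of the clause headed by 'convinced'; c-commands the pronoun but lies outside its binding domain — allowed.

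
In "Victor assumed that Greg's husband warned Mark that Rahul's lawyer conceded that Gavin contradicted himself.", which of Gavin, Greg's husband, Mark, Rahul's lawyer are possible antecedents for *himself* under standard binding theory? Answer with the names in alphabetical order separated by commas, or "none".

Gavin

*himself* is a reflexive; Principle A requires it to be bound within its binding domain — the clause headed by 'contradicted'.
— Gavin: subject of the clause headed by 'contradicted'; c-commands the reflexive within its binding domain — allowed (Principle A).
— Greg's husband: subject of the clause headed by 'warned'; c-commands the reflexive but lies outside its binding domain — cannot bind it (Principle A).
— Mark: object of the clause headed by 'warned'; c-commands the reflexive but lies outside its binding domain — cannot bind it (Principle A).
— Rahul's lawyer: subject of the clause headed by 'conceded'; c-commands the reflexive but lies outside its binding domain — cannot bind it (Principle A).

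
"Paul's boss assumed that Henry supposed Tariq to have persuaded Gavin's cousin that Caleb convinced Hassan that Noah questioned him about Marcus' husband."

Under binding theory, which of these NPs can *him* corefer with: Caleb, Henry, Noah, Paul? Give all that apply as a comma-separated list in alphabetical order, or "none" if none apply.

*him* is a pronoun; Principle B requires it to be free in its binding domain — the clause headed by 'questioned'.
— Caleb: subject of the clause headed by 'convinced'; c-commands the pronoun but lies outside its binding domain — allowed.
— Henry: subject of the clause headed by 'supposed'; c-commands the pronoun but lies outside its binding domain — allowed.
— Noah: subject of the clause headed by 'questioned'; c-commands the pronoun within its binding domain — blocked (Principle B).
— Paul: possessor inside the subject DP of the matrix clause; does not c-command the pronoun — Principle B does not apply; allowed.

Caleb, Henry, Paul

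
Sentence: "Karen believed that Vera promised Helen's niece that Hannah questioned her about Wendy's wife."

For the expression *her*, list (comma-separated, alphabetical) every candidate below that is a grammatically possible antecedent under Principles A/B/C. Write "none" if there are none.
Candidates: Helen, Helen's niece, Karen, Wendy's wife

Helen, Helen's niece, Karen

*her* is a pronoun; Principle B requires it to be free in its binding domain — the clause headed by 'questioned'.
— Helen: possessor inside the object DP of the clause headed by 'promised'; does not c-command the pronoun — Principle B does not apply; allowed.
— Helen's niece: object of the clause headed by 'promised'; c-commands the pronoun but lies outside its binding domain — allowed.
— Karen: subject of the matrix clause; c-commands the pronoun but lies outside its binding domain — allowed.
— Wendy's wife: second object of the clause headed by 'questioned'; is c-commanded by the pronoun; coreference would bind this R-expression — blocked (Principle C).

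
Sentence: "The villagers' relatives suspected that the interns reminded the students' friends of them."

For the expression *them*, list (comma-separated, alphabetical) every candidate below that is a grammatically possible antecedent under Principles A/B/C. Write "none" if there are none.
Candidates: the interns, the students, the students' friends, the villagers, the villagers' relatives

the students, the villagers, the villagers' relatives

*them* is a pronoun; Principle B requires it to be free in its binding domain — the clause headed by 'reminded'.
— the interns: subject of the clause headed by 'reminded'; c-commands the pronoun within its binding domain — blocked (Principle B).
— the students: possessor inside the object DP of the clause headed by 'reminded'; does not c-command the pronoun — Principle B does not apply; allowed.
— the students' friends: object of the clause headed by 'reminded'; c-commands the pronoun within its binding domain — blocked (Principle B).
— the villagers: possessor inside the subject DP of the matrix clause; does not c-command the pronoun — Principle B does not apply; allowed.
— the villagers' relatives: subject of the matrix clause; c-commands the pronoun but lies outside its binding domain — allowed.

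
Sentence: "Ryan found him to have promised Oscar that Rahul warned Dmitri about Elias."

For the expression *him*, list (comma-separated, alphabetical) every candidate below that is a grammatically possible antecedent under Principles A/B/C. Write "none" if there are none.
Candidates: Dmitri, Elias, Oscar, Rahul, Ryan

*him* is a pronoun; Principle B requires it to be free in its binding domain — the matrix clause.
— Dmitri: object of the clause headed by 'warned'; is c-commanded by the pronoun; coreference would bind this R-expression — blocked (Principle C).
— Elias: second object of the clause headed by 'warned'; is c-commanded by the pronoun; coreference would bind this R-expression — blocked (Principle C).
— Oscar: object of the clause headed by 'promised'; is c-commanded by the pronoun; coreference would bind this R-expression — blocked (Principle C).
— Rahul: subject of the clause headed by 'warned'; is c-commanded by the pronoun; coreference would bind this R-expression — blocked (Principle C).
— Ryan: subject of the matrix clause; c-commands the pronoun within its binding domain — blocked (Principle B).

none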